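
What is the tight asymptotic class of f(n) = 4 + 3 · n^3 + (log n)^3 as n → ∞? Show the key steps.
f(n) ∈ Θ(n^3)

Compare the terms by growth order. For large n, n^a · (log n)^b dominates n^a' · (log n)^b' iff a > a', or (a = a' and b > b'). Ranking the 3 terms shows the dominant one is 3 · n^3. Hence f(n) ∈ Θ(n^3).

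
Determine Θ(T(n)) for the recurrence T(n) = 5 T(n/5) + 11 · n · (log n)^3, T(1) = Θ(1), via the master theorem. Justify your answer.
T(n) = Θ(n · (log n)^4)

Here log_5 5 = 1 and f(n) = 11 · n · (log n)^3 = Θ(n^(log_5 5) · (log n)^3). This is the extended Case 2 of the master theorem (f matches the critical exponent up to log factors), giving T(n) = Θ(n^(log_5 5) · (log n)^(3+1)) = Θ(n · (log n)^4).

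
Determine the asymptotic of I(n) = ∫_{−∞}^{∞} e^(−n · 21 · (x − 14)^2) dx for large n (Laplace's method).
I(n) = sqrt(π/(21n))

Here φ(x) = 21 · (x − 14)^2 has its unique minimum at x* = 14 with φ(x*) = 0 and φ''(x*) = 42. Laplace's method gives
  I(n) ~ e^(−n φ(x*)) · sqrt(2π / (n · φ''(x*))) = sqrt(2π / (42n)) = sqrt(π/(21n)).
This is exact: substituting u = (x − 14)·sqrt(21n) gives I(n) = (1/sqrt(21n)) ∫_{−∞}^{∞} e^(−u^2) du = sqrt(π/(21n)).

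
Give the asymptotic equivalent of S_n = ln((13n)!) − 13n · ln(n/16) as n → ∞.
S_n ~ 13n · (ln 208 − 1) + O(ln n)

Stirling: ln((13n)!) = 13n ln(13n) − 13n + O(ln n).
  S_n = 13n ln(13n) − 13n − 13n ln(n/16) + O(ln n)
      = 13n ln(13n) − 13n ln n + 13n ln 16 − 13n + O(ln n)
      = 13n ln 13 + 13n ln 16 − 13n + O(ln n)
      = 13n (ln 208 − 1) + O(ln n).
Numerically ln(208) − 1 ≈ 4.3375.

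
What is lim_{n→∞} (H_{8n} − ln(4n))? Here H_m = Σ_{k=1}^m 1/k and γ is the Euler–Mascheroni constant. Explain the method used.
lim = ln 2 + γ

By Euler-Maclaurin, H_m = ln m + γ + O(1/m). So
  H_{8n} − ln(4n) = ln(8n) + γ − ln(4n) + O(1/n)
                       = ln(8/4) + γ + O(1/n).
Hence the limit is ln(8/4) + γ (= ln 2).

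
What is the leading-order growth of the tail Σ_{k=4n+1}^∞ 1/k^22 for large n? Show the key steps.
Σ_{k>4n} 1/k^22 ~ 1/(21 · (4n)^21)

Compare to the integral: ∫_{4n}^∞ x^(−22) dx = [−x^(−21)/21]_{4n}^∞ = 1/((22−1)·(4n)^21). Euler-Maclaurin then gives
  Σ_{k>4n} 1/k^22 = ∫_{4n}^∞ dx/x^22 − 1/(2·(4n)^22) + O(1/(4n)^23).
(Equivalently this is ζ(22) − Σ_{k≤4n} 1/k^22.)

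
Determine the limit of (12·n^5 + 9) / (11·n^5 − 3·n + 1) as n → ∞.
lim = 12/11

For large n the leading n^5 terms dominate both numerator and denominator. Dividing top and bottom by n^5, every other term tends to 0, leaving 12/11.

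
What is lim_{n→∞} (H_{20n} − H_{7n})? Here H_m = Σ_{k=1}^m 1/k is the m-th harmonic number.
lim = ln(20/7)

Euler-Maclaurin gives H_m = ln m + γ + 1/(2m) + O(1/m^2). The γ and O(1/m) terms cancel in the difference:
  H_{20n} − H_{7n} = ln(20n) − ln(7n) + O(1/n) = ln(20/7) + O(1/n).
Hence the limit is ln(20/7).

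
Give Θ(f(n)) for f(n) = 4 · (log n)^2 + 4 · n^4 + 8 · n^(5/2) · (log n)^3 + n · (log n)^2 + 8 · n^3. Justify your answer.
f(n) ∈ Θ(n^4)

Compare the terms by growth order. For large n, n^a · (log n)^b dominates n^a' · (log n)^b' iff a > a', or (a = a' and b > b'). Ranking the 5 terms shows the dominant one is 4 · n^4. Hence f(n) ∈ Θ(n^4).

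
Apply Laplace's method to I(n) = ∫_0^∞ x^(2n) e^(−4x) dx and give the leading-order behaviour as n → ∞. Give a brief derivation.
I(n) ~ (sqrt(2π·2n) / 4) · (2n/(4e))^(2n)

Write the integrand as exp(2n ln x − 4x) and set f(x) = 2n ln x − 4x. Then f'(x) = 2n/x − 4 = 0 at x* = 2n/4, and f''(x*) = −2n/x*^2 = −4^2/(2n). Laplace's method (interior maximum) gives
  I(n) ~ e^(f(x*)) · sqrt(2π / |f''(x*)|)
        = exp(2n ln(2n/4) − 2n) · sqrt(2π · 2n / 4^2)
        = (2n/4)^(2n) e^(−2n) · sqrt(2π·2n) / 4
        = (sqrt(2π·2n) / 4) · (2n/(4e))^(2n).
This matches Γ(2n+1)/4^(2n+1) with Stirling applied to Γ.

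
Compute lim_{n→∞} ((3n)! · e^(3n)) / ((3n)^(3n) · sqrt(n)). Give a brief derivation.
lim = sqrt(2π·3)

Stirling: (3n)! ~ sqrt(2π·3n) · (3n/e)^(3n). Hence
  (3n)! · e^(3n) / (3n)^(3n) ~ sqrt(2π·3n).
Dividing by sqrt(n): sqrt(2π·3n) / sqrt(n) = sqrt(2π·3) · n^((1−1)/2), so the limit is sqrt(2π·3).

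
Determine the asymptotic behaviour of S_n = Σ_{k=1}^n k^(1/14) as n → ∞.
S_n ~ (14/15) · n^(15/14)

Integral comparison: Σ_{k=1}^n k^(1/14) = ∫_0^n x^(1/14) dx + O(n^(1/14)). The integral is n^(1 + 1/14) / (1 + 1/14) = n^((1+14)/14) / ((1+14)/14) = (14/15) · n^(15/14).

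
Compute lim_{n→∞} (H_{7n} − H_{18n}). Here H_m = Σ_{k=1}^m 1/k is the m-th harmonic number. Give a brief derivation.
lim = ln(7/18)

Euler-Maclaurin gives H_m = ln m + γ + 1/(2m) + O(1/m^2). The γ and O(1/m) terms cancel in the difference:
  H_{7n} − H_{18n} = ln(7n) − ln(18n) + O(1/n) = ln(7/18) + O(1/n).
Hence the limit is ln(7/18).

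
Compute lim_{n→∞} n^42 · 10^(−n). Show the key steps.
lim = 0

Exponentials with base > 1 dominate every fixed polynomial: for any fixed c, n^c / 10^n → 0 as n → ∞ (e.g. by the ratio test, or by writing 10^n = e^(n ln 10) and noting e^(n ln 10) / n^c → ∞). Hence n^42 · 10^(−n) = n^42 / 10^n → 0.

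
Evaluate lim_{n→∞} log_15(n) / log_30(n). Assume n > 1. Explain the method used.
lim = ln(30) / ln(15) = log_15(30)

Change of base: log_15(n) = ln n / ln 15 and log_30(n) = ln n / ln 30. The ratio is (ln n / ln 15) · (ln 30 / ln n) = ln 30 / ln 15, a constant independent of n. So the limit is ln 30 / ln 15 = log_15(30).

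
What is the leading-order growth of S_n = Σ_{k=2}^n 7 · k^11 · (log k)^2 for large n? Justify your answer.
S_n ~ 7 · n^12 · (log n)^2 / 12

By integral comparison, S_n = ∫_1^n 7 · x^11 · (log x)^2 dx + O(n^11 · (log n)^2). For the integral, the leading term of ∫_1^n x^11 (log x)^2 dx is n^12/12 · (log n)^2 (by repeated integration by parts; each step lowers the log-exponent and produces a relatively O(1/log n) correction). Hence S_n ~ 7 · n^12 · (log n)^2 / 12.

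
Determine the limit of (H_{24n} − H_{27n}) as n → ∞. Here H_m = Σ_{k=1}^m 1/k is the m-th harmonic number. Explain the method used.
lim = ln(24/27) = ln(8/9)

Euler-Maclaurin gives H_m = ln m + γ + 1/(2m) + O(1/m^2). The γ and O(1/m) terms cancel in the difference:
  H_{24n} − H_{27n} = ln(24n) − ln(27n) + O(1/n) = ln(24/27) + O(1/n).
Hence the limit is ln(24/27) = ln(8/9).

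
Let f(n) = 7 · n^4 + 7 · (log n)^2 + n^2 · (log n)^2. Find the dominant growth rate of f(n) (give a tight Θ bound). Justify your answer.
f(n) ∈ Θ(n^4)

Compare the terms by growth order. For large n, n^a · (log n)^b dominates n^a' · (log n)^b' iff a > a', or (a = a' and b > b'). Ranking the 3 terms shows the dominant one is 7 · n^4. Hence f(n) ∈ Θ(n^4).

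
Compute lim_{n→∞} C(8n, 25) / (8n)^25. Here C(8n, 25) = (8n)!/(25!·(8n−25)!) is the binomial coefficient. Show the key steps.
lim = 1/25! = 1/15511210043330985984000000

With N = 8n → ∞: C(N, 25) / N^25 = [N(N−1)…(N−24)] / (25! · N^25) = (1/25!) · 1 · (1 − 1/(8n)) · … · (1 − 24/(8n)). Each factor → 1 as N → ∞, so the limit is 1/25! = 1/15511210043330985984000000.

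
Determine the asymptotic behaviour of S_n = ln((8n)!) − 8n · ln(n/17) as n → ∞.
S_n ~ 8n · (ln 136 − 1) + O(ln n)

Stirling: ln((8n)!) = 8n ln(8n) − 8n + O(ln n).
  S_n = 8n ln(8n) − 8n − 8n ln(n/17) + O(ln n)
      = 8n ln(8n) − 8n ln n + 8n ln 17 − 8n + O(ln n)
      = 8n ln 8 + 8n ln 17 − 8n + O(ln n)
      = 8n (ln 136 − 1) + O(ln n).
Numerically ln(136) − 1 ≈ 3.9127.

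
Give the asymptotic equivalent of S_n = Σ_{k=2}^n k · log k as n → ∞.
S_n ~ n^2 log n / 2 − n^2 / 4

By integral comparison, S_n = ∫_1^n x · log x dx + O(n · log n). For the integral, ∫ x^1 log x dx = n^2 log n / 2 − n^2/4 (integration by parts). Hence S_n ~ n^2 log n / 2 − n^2 / 4.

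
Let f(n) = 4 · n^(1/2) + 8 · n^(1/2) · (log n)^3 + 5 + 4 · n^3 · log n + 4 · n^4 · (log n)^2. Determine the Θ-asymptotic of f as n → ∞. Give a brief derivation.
f(n) ∈ Θ(n^4 · (log n)^2)

Compare the terms by growth order. For large n, n^a · (log n)^b dominates n^a' · (log n)^b' iff a > a', or (a = a' and b > b'). Ranking the 5 terms shows the dominant one is 4 · n^4 · (log n)^2. Hence f(n) ∈ Θ(n^4 · (log n)^2).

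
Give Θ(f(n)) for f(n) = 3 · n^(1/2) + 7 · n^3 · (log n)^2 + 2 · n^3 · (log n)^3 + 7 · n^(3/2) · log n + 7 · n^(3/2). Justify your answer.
f(n) ∈ Θ(n^3 · (log n)^3)

Compare the terms by growth order. For large n, n^a · (log n)^b dominates n^a' · (log n)^b' iff a > a', or (a = a' and b > b'). Ranking the 5 terms shows the dominant one is 2 · n^3 · (log n)^3. Hence f(n) ∈ Θ(n^3 · (log n)^3).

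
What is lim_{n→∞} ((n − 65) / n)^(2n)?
lim = e^(−130)

Rewrite as (1 − 65/n)^(2n). By the standard limit (1 + x/n)^n → e^x, we have (1 − 65/n)^n → e^(−65), and raising to the 2nd power gives e^(−130).
More precisely, ln[(1 − 65/n)^(2n)] = 2n · ln(1 − 65/n) = 2n · (-65/n + O(1/n^2)) = -130 + O(1/n) → -130.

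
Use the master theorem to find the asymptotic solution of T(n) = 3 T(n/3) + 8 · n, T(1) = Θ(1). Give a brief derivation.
T(n) = Θ(n log n)

log_3 3 = 1, and f(n) = 8 · n = Θ(n^(log_3 3)). This is Case 2 of the master theorem: T(n) = Θ(f(n) · log n) = Θ(n log n).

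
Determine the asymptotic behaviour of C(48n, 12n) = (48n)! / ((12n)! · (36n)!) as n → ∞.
C(48n, 12n) ~ (256/27)^(12n) · sqrt(2/(3π·12n))

Write N = 12n. Apply Stirling to each factorial:
  (4N)! ~ sqrt(2π·4N) · (4N/e)^(4N),
  N! ~ sqrt(2π N) · (N/e)^N,
  (3N)! ~ sqrt(2π·3N) · (3N/e)^(3N).
The exponential factors combine to (4N)^(4N) / (N^N · (3N)^(3N)) = 4^(4N)/3^(3N) = (4^4/3^3)^N = (256/27)^N.
The square-root prefactors combine to sqrt(2π·4N) / (sqrt(2π N)·sqrt(2π·3N)) = sqrt(4 / (2π·3·N)) = sqrt(2/(3π·12n)).
Substituting N = 12n: C(48n, 12n) ~ (256/27)^(12n) · sqrt(2/(3π·12n)).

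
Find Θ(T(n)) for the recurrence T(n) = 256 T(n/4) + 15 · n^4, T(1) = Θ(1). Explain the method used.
T(n) = Θ(n^4 log n)

log_4 256 = 4, and f(n) = 15 · n^4 = Θ(n^(log_4 256)). This is Case 2 of the master theorem: T(n) = Θ(f(n) · log n) = Θ(n^4 log n).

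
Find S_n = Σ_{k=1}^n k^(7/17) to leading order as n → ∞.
S_n ~ (17/24) · n^(24/17)

Integral comparison: Σ_{k=1}^n k^(7/17) = ∫_0^n x^(7/17) dx + O(n^(7/17)). The integral is n^(1 + 7/17) / (1 + 7/17) = n^((7+17)/17) / ((7+17)/17) = (17/24) · n^(24/17).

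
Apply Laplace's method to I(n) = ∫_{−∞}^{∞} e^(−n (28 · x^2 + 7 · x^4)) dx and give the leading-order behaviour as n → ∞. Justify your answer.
I(n) ~ sqrt(π/(28n))

φ(x) = 28 · x^2 + 7 · x^4 has its unique global minimum at x* = 0 (since φ'(x) = 56x + 28x^3 = 0 only at x = 0 for real x with both coefficients positive, and φ → ∞ as |x| → ∞). At x* = 0, φ(0) = 0 and φ''(0) = 56. Laplace's method then gives
  I(n) ~ sqrt(2π / (n · φ''(0))) · e^(−n φ(0)) = sqrt(2π / (56n)) = sqrt(π/(28n)).
The 7 · x^4 term contributes only at subleading order (an O(1/n) relative correction).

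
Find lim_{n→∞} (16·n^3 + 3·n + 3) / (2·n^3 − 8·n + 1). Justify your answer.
lim = 16/2 = 8

For large n the leading n^3 terms dominate both numerator and denominator. Dividing top and bottom by n^3, every other term tends to 0, leaving 16/2 = 8.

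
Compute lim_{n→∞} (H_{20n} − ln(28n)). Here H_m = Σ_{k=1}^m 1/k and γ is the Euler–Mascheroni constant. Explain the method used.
lim = ln(5/7) + γ

By Euler-Maclaurin, H_m = ln m + γ + O(1/m). So
  H_{20n} − ln(28n) = ln(20n) + γ − ln(28n) + O(1/n)
                       = ln(20/28) + γ + O(1/n).
Hence the limit is ln(20/28) + γ (= ln(5/7)).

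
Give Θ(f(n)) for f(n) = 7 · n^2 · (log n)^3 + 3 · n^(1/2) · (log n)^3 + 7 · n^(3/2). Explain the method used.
f(n) ∈ Θ(n^2 · (log n)^3)

Compare the terms by growth order. For large n, n^a · (log n)^b dominates n^a' · (log n)^b' iff a > a', or (a = a' and b > b'). Ranking the 3 terms shows the dominant one is 7 · n^2 · (log n)^3. Hence f(n) ∈ Θ(n^2 · (log n)^3).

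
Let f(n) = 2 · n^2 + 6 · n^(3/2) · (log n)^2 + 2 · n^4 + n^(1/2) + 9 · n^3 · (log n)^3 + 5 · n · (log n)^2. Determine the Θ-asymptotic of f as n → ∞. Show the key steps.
f(n) ∈ Θ(n^4)

Compare the terms by growth order. For large n, n^a · (log n)^b dominates n^a' · (log n)^b' iff a > a', or (a = a' and b > b'). Ranking the 6 terms shows the dominant one is 2 · n^4. Hence f(n) ∈ Θ(n^4).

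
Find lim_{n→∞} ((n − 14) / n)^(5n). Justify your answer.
lim = e^(−70)

Rewrite as (1 − 14/n)^(5n). By the standard limit (1 + x/n)^n → e^x, we have (1 − 14/n)^n → e^(−14), and raising to the 5th power gives e^(−70).
More precisely, ln[(1 − 14/n)^(5n)] = 5n · ln(1 − 14/n) = 5n · (-14/n + O(1/n^2)) = -70 + O(1/n) → -70.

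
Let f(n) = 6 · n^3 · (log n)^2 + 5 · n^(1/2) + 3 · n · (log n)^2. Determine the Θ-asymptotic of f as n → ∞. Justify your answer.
f(n) ∈ Θ(n^3 · (log n)^2)

Compare the terms by growth order. For large n, n^a · (log n)^b dominates n^a' · (log n)^b' iff a > a', or (a = a' and b > b'). Ranking the 3 terms shows the dominant one is 6 · n^3 · (log n)^2. Hence f(n) ∈ Θ(n^3 · (log n)^2).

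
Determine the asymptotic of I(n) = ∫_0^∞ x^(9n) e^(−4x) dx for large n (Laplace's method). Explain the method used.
I(n) ~ (sqrt(2π·9n) / 4) · (9n/(4e))^(9n)

Write the integrand as exp(9n ln x − 4x) and set f(x) = 9n ln x − 4x. Then f'(x) = 9n/x − 4 = 0 at x* = 9n/4, and f''(x*) = −9n/x*^2 = −4^2/(9n). Laplace's method (interior maximum) gives
  I(n) ~ e^(f(x*)) · sqrt(2π / |f''(x*)|)
        = exp(9n ln(9n/4) − 9n) · sqrt(2π · 9n / 4^2)
        = (9n/4)^(9n) e^(−9n) · sqrt(2π·9n) / 4
        = (sqrt(2π·9n) / 4) · (9n/(4e))^(9n).
This matches Γ(9n+1)/4^(9n+1) with Stirling applied to Γ.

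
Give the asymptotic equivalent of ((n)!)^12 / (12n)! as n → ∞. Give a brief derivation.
((n)!)^12/(12n)! ~ ((2π·n)^(11/2) / sqrt(12)) · 12^(−12·n)  →  0

Write N = n. Stirling: N! ~ sqrt(2π N)(N/e)^N and (12N)! ~ sqrt(2π·12N)·(12N/e)^(12N).
  (N!)^12/(12N)! ~ (2π N)^(12/2) (N/e)^(12N) / [sqrt(2π·12N) (12N/e)^(12N)]
     = (2π N)^(12/2) / sqrt(2π·12N) · (N/(12N))^(12N)
     = (2π N)^((12−1)/2) / sqrt(12) · 12^(−12N).
Since 12^12 > 1, the factor 12^(−12N) decays exponentially, so the ratio → 0. Substituting N = n gives the stated form.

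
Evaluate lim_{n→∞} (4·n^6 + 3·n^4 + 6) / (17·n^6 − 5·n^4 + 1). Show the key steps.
lim = 4/17

For large n the leading n^6 terms dominate both numerator and denominator. Dividing top and bottom by n^6, every other term tends to 0, leaving 4/17.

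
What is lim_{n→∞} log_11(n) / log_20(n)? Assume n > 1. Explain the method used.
lim = ln(20) / ln(11) = log_11(20)

Change of base: log_11(n) = ln n / ln 11 and log_20(n) = ln n / ln 20. The ratio is (ln n / ln 11) · (ln 20 / ln n) = ln 20 / ln 11, a constant independent of n. So the limit is ln 20 / ln 11 = log_11(20).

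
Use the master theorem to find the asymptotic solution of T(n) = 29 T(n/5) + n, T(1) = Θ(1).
T(n) = Θ(n^(log_5 29))

Master theorem: compare f(n) = n to n^(log_5 29) where log_5 29 ≈ 2.092. Since 1 < log_5 29, we have f(n) = O(n^(log_5 29 − ε)) for some ε > 0 — Case 1. Hence T(n) = Θ(n^(log_5 29)).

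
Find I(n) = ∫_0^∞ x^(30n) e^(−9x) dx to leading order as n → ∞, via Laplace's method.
I(n) ~ (sqrt(2π·30n) / 9) · (30n/(9e))^(30n)

Write the integrand as exp(30n ln x − 9x) and set f(x) = 30n ln x − 9x. Then f'(x) = 30n/x − 9 = 0 at x* = 30n/9, and f''(x*) = −30n/x*^2 = −9^2/(30n). Laplace's method (interior maximum) gives
  I(n) ~ e^(f(x*)) · sqrt(2π / |f''(x*)|)
        = exp(30n ln(30n/9) − 30n) · sqrt(2π · 30n / 9^2)
        = (30n/9)^(30n) e^(−30n) · sqrt(2π·30n) / 9
        = (sqrt(2π·30n) / 9) · (30n/(9e))^(30n).
This matches Γ(30n+1)/9^(30n+1) with Stirling applied to Γ.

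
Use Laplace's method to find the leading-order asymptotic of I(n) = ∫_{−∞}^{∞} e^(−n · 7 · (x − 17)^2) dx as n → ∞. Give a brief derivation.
I(n) = sqrt(π/(7n))

Here φ(x) = 7 · (x − 17)^2 has its unique minimum at x* = 17 with φ(x*) = 0 and φ''(x*) = 14. Laplace's method gives
  I(n) ~ e^(−n φ(x*)) · sqrt(2π / (n · φ''(x*))) = sqrt(2π / (14n)) = sqrt(π/(7n)).
This is exact: substituting u = (x − 17)·sqrt(7n) gives I(n) = (1/sqrt(7n)) ∫_{−∞}^{∞} e^(−u^2) du = sqrt(π/(7n)).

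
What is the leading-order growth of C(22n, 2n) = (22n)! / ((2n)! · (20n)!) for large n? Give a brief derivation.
C(22n, 2n) ~ (285311670611/10000000000)^(2n) · sqrt(11/(20π·2n))

Write N = 2n. Apply Stirling to each factorial:
  (11N)! ~ sqrt(2π·11N) · (11N/e)^(11N),
  N! ~ sqrt(2π N) · (N/e)^N,
  (10N)! ~ sqrt(2π·10N) · (10N/e)^(10N).
The exponential factors combine to (11N)^(11N) / (N^N · (10N)^(10N)) = 11^(11N)/10^(10N) = (11^11/10^10)^N = (285311670611/10000000000)^N.
The square-root prefactors combine to sqrt(2π·11N) / (sqrt(2π N)·sqrt(2π·10N)) = sqrt(11 / (2π·10·N)) = sqrt(11/(20π·2n)).
Substituting N = 2n: C(22n, 2n) ~ (285311670611/10000000000)^(2n) · sqrt(11/(20π·2n)).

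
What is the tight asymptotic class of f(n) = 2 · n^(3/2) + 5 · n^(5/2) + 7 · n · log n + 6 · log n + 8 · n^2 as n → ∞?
f(n) ∈ Θ(n^(5/2))

Compare the terms by growth order. For large n, n^a · (log n)^b dominates n^a' · (log n)^b' iff a > a', or (a = a' and b > b'). Ranking the 5 terms shows the dominant one is 5 · n^(5/2). Hence f(n) ∈ Θ(n^(5/2)).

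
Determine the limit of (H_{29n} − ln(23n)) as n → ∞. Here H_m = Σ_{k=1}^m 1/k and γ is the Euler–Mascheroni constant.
lim = ln(29/23) + γ

By Euler-Maclaurin, H_m = ln m + γ + O(1/m). So
  H_{29n} − ln(23n) = ln(29n) + γ − ln(23n) + O(1/n)
                       = ln(29/23) + γ + O(1/n).
Hence the limit is ln(29/23) + γ.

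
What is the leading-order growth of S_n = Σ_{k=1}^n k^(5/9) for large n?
S_n ~ (9/14) · n^(14/9)

Integral comparison: Σ_{k=1}^n k^(5/9) = ∫_0^n x^(5/9) dx + O(n^(5/9)). The integral is n^(1 + 5/9) / (1 + 5/9) = n^((5+9)/9) / ((5+9)/9) = (9/14) · n^(14/9).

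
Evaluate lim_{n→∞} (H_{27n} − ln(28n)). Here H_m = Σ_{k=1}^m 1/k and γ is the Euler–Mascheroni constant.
lim = ln(27/28) + γ

By Euler-Maclaurin, H_m = ln m + γ + O(1/m). So
  H_{27n} − ln(28n) = ln(27n) + γ − ln(28n) + O(1/n)
                       = ln(27/28) + γ + O(1/n).
Hence the limit is ln(27/28) + γ.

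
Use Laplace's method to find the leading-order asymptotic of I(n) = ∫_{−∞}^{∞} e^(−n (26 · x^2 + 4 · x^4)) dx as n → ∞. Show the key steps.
I(n) ~ sqrt(π/(26n))

φ(x) = 26 · x^2 + 4 · x^4 has its unique global minimum at x* = 0 (since φ'(x) = 52x + 16x^3 = 0 only at x = 0 for real x with both coefficients positive, and φ → ∞ as |x| → ∞). At x* = 0, φ(0) = 0 and φ''(0) = 52. Laplace's method then gives
  I(n) ~ sqrt(2π / (n · φ''(0))) · e^(−n φ(0)) = sqrt(2π / (52n)) = sqrt(π/(26n)).
The 4 · x^4 term contributes only at subleading order (an O(1/n) relative correction).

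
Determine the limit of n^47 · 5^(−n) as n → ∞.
lim = 0

Exponentials with base > 1 dominate every fixed polynomial: for any fixed c, n^c / 5^n → 0 as n → ∞ (e.g. by the ratio test, or by writing 5^n = e^(n ln 5) and noting e^(n ln 5) / n^c → ∞). Hence n^47 · 5^(−n) = n^47 / 5^n → 0.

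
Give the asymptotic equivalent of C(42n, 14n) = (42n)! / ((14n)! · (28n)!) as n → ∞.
C(42n, 14n) ~ (27/4)^(14n) · sqrt(3/(4π·14n))

Write N = 14n. Apply Stirling to each factorial:
  (3N)! ~ sqrt(2π·3N) · (3N/e)^(3N),
  N! ~ sqrt(2π N) · (N/e)^N,
  (2N)! ~ sqrt(2π·2N) · (2N/e)^(2N).
The exponential factors combine to (3N)^(3N) / (N^N · (2N)^(2N)) = 3^(3N)/2^(2N) = (3^3/2^2)^N = (27/4)^N.
The square-root prefactors combine to sqrt(2π·3N) / (sqrt(2π N)·sqrt(2π·2N)) = sqrt(3 / (2π·2·N)) = sqrt(3/(4π·14n)).
Substituting N = 14n: C(42n, 14n) ~ (27/4)^(14n) · sqrt(3/(4π·14n)).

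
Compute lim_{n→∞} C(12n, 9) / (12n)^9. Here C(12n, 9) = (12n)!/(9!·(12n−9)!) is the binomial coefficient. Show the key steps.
lim = 1/9! = 1/362880

With N = 12n → ∞: C(N, 9) / N^9 = [N(N−1)…(N−8)] / (9! · N^9) = (1/9!) · 1 · (1 − 1/(12n)) · … · (1 − 8/(12n)). Each factor → 1 as N → ∞, so the limit is 1/9! = 1/362880.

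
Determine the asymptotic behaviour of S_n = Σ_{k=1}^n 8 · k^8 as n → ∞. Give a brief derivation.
S_n ~ 8 · n^9 / 9

By integral comparison (Euler-Maclaurin), Σ_{k=1}^n 8 · k^8 = 8 · ∫_0^n x^8 dx + O(n^8) = 8 · n^9/9 + O(n^8). (Equivalently, Faulhaber's formula gives the same leading term.)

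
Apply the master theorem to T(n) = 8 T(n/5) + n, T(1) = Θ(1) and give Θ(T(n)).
T(n) = Θ(n^(log_5 8))

Master theorem: compare f(n) = n to n^(log_5 8) where log_5 8 ≈ 1.292. Since 1 < log_5 8, we have f(n) = O(n^(log_5 8 − ε)) for some ε > 0 — Case 1. Hence T(n) = Θ(n^(log_5 8)).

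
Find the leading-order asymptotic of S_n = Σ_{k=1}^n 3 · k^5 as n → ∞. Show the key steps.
S_n ~ n^6 / 2

By integral comparison (Euler-Maclaurin), Σ_{k=1}^n 3 · k^5 = 3 · ∫_0^n x^5 dx + O(n^5) = 3 · n^6/6 = n^6 / 2 + O(n^5). (Equivalently, Faulhaber's formula gives the same leading term.)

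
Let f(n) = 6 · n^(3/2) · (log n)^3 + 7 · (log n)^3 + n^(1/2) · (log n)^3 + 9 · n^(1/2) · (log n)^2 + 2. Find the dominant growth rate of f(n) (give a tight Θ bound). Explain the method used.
f(n) ∈ Θ(n^(3/2) · (log n)^3)

Compare the terms by growth order. For large n, n^a · (log n)^b dominates n^a' · (log n)^b' iff a > a', or (a = a' and b > b'). Ranking the 5 terms shows the dominant one is 6 · n^(3/2) · (log n)^3. Hence f(n) ∈ Θ(n^(3/2) · (log n)^3).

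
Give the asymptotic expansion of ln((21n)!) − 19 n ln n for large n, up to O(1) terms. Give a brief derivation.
ln((21n)!) − 19 n ln n = 2 n ln n + 21(ln 21 − 1) n + (1/2) ln(2π·21n) + O(1/n)

Stirling: ln((21n)!) = 21n ln(21n) − 21n + (1/2) ln(2π·21n) + O(1/n).
Expand 21n ln(21n) = 21n (ln n + ln 21) = 21n ln n + 21n ln 21.
Subtract 19n ln n: leading term is (21 − 19) n ln n = 2 n ln n. The next term is 21n ln 21 − 21n = 21(ln 21 − 1) n. Then the (1/2) ln(2π·21n) correction.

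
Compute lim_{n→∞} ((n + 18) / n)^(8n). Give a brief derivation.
lim = e^144

Rewrite as (1 + 18/n)^(8n). By the standard limit (1 + x/n)^n → e^x, we have (1 + 18/n)^n → e^18, and raising to the 8th power gives e^144.
More precisely, ln[(1 + 18/n)^(8n)] = 8n · ln(1 + 18/n) = 8n · (18/n + O(1/n^2)) = 144 + O(1/n) → 144.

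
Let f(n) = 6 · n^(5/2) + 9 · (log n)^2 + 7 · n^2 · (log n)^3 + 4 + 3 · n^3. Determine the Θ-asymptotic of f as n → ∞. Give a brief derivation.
f(n) ∈ Θ(n^3)

Compare the terms by growth order. For large n, n^a · (log n)^b dominates n^a' · (log n)^b' iff a > a', or (a = a' and b > b'). Ranking the 5 terms shows the dominant one is 3 · n^3. Hence f(n) ∈ Θ(n^3).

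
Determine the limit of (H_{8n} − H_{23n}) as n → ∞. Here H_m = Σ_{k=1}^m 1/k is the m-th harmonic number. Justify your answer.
lim = ln(8/23)

Euler-Maclaurin gives H_m = ln m + γ + 1/(2m) + O(1/m^2). The γ and O(1/m) terms cancel in the difference:
  H_{8n} − H_{23n} = ln(8n) − ln(23n) + O(1/n) = ln(8/23) + O(1/n).
Hence the limit is ln(8/23).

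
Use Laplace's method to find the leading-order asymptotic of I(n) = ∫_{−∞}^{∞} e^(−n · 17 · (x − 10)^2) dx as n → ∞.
I(n) = sqrt(π/(17n))

Here φ(x) = 17 · (x − 10)^2 has its unique minimum at x* = 10 with φ(x*) = 0 and φ''(x*) = 34. Laplace's method gives
  I(n) ~ e^(−n φ(x*)) · sqrt(2π / (n · φ''(x*))) = sqrt(2π / (34n)) = sqrt(π/(17n)).
This is exact: substituting u = (x − 10)·sqrt(17n) gives I(n) = (1/sqrt(17n)) ∫_{−∞}^{∞} e^(−u^2) du = sqrt(π/(17n)).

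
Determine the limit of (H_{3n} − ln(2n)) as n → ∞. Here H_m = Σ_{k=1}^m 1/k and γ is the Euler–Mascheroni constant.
lim = ln(3/2) + γ

By Euler-Maclaurin, H_m = ln m + γ + O(1/m). So
  H_{3n} − ln(2n) = ln(3n) + γ − ln(2n) + O(1/n)
                       = ln(3/2) + γ + O(1/n).
Hence the limit is ln(3/2) + γ.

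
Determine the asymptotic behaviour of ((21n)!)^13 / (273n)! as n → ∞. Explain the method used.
((21n)!)^13/(273n)! ~ ((2π·21n)^(12/2) / sqrt(13)) · 13^(−13·21n)  →  0

Write N = 21n. Stirling: N! ~ sqrt(2π N)(N/e)^N and (13N)! ~ sqrt(2π·13N)·(13N/e)^(13N).
  (N!)^13/(13N)! ~ (2π N)^(13/2) (N/e)^(13N) / [sqrt(2π·13N) (13N/e)^(13N)]
     = (2π N)^(13/2) / sqrt(2π·13N) · (N/(13N))^(13N)
     = (2π N)^((13−1)/2) / sqrt(13) · 13^(−13N).
Since 13^13 > 1, the factor 13^(−13N) decays exponentially, so the ratio → 0. Substituting N = 21n gives the stated form.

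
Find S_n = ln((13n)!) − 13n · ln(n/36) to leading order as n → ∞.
S_n ~ 13n · (ln 468 − 1) + O(ln n)

Stirling: ln((13n)!) = 13n ln(13n) − 13n + O(ln n).
  S_n = 13n ln(13n) − 13n − 13n ln(n/36) + O(ln n)
      = 13n ln(13n) − 13n ln n + 13n ln 36 − 13n + O(ln n)
      = 13n ln 13 + 13n ln 36 − 13n + O(ln n)
      = 13n (ln 468 − 1) + O(ln n).
Numerically ln(468) − 1 ≈ 5.1485.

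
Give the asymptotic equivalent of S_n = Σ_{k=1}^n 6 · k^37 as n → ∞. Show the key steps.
S_n ~ 3 · n^38 / 19

By integral comparison (Euler-Maclaurin), Σ_{k=1}^n 6 · k^37 = 6 · ∫_0^n x^37 dx + O(n^37) = 6 · n^38/38 = 3 · n^38 / 19 + O(n^37). (Equivalently, Faulhaber's formula gives the same leading term.)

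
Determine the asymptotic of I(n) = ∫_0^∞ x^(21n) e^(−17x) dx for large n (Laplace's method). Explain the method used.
I(n) ~ (sqrt(2π·21n) / 17) · (21n/(17e))^(21n)

Write the integrand as exp(21n ln x − 17x) and set f(x) = 21n ln x − 17x. Then f'(x) = 21n/x − 17 = 0 at x* = 21n/17, and f''(x*) = −21n/x*^2 = −17^2/(21n). Laplace's method (interior maximum) gives
  I(n) ~ e^(f(x*)) · sqrt(2π / |f''(x*)|)
        = exp(21n ln(21n/17) − 21n) · sqrt(2π · 21n / 17^2)
        = (21n/17)^(21n) e^(−21n) · sqrt(2π·21n) / 17
        = (sqrt(2π·21n) / 17) · (21n/(17e))^(21n).
This matches Γ(21n+1)/17^(21n+1) with Stirling applied to Γ.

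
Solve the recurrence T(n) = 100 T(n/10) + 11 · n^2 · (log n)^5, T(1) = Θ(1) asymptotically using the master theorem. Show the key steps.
T(n) = Θ(n^2 · (log n)^6)

Here log_10 100 = 2 and f(n) = 11 · n^2 · (log n)^5 = Θ(n^(log_10 100) · (log n)^5). This is the extended Case 2 of the master theorem (f matches the critical exponent up to log factors), giving T(n) = Θ(n^(log_10 100) · (log n)^(5+1)) = Θ(n^2 · (log n)^6).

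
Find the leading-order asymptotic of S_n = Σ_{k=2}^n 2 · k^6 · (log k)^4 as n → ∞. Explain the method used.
S_n ~ 2 · n^7 · (log n)^4 / 7

By integral comparison, S_n = ∫_1^n 2 · x^6 · (log x)^4 dx + O(n^6 · (log n)^4). For the integral, the leading term of ∫_1^n x^6 (log x)^4 dx is n^7/7 · (log n)^4 (by repeated integration by parts; each step lowers the log-exponent and produces a relatively O(1/log n) correction). Hence S_n ~ 2 · n^7 · (log n)^4 / 7.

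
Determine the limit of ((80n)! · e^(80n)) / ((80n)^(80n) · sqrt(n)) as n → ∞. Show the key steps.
lim = sqrt(2π·80)

Stirling: (80n)! ~ sqrt(2π·80n) · (80n/e)^(80n). Hence
  (80n)! · e^(80n) / (80n)^(80n) ~ sqrt(2π·80n).
Dividing by sqrt(n): sqrt(2π·80n) / sqrt(n) = sqrt(2π·80) · n^((1−1)/2), so the limit is sqrt(2π·80).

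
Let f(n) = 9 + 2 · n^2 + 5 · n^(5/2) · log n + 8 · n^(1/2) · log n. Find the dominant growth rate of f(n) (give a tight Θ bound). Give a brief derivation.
f(n) ∈ Θ(n^(5/2) · log n)

Compare the terms by growth order. For large n, n^a · (log n)^b dominates n^a' · (log n)^b' iff a > a', or (a = a' and b > b'). Ranking the 4 terms shows the dominant one is 5 · n^(5/2) · log n. Hence f(n) ∈ Θ(n^(5/2) · log n).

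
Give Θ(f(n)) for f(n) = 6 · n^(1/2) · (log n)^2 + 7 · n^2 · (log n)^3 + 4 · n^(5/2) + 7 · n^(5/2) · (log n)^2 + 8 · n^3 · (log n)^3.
f(n) ∈ Θ(n^3 · (log n)^3)

Compare the terms by growth order. For large n, n^a · (log n)^b dominates n^a' · (log n)^b' iff a > a', or (a = a' and b > b'). Ranking the 5 terms shows the dominant one is 8 · n^3 · (log n)^3. Hence f(n) ∈ Θ(n^3 · (log n)^3).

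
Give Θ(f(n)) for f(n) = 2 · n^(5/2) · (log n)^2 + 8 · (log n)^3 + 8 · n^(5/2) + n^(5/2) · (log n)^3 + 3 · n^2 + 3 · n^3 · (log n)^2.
f(n) ∈ Θ(n^3 · (log n)^2)

Compare the terms by growth order. For large n, n^a · (log n)^b dominates n^a' · (log n)^b' iff a > a', or (a = a' and b > b'). Ranking the 6 terms shows the dominant one is 3 · n^3 · (log n)^2. Hence f(n) ∈ Θ(n^3 · (log n)^2).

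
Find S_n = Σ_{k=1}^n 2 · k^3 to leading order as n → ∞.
S_n ~ n^4 / 2

By integral comparison (Euler-Maclaurin), Σ_{k=1}^n 2 · k^3 = 2 · ∫_0^n x^3 dx + O(n^3) = 2 · n^4/4 = n^4 / 2 + O(n^3). (Equivalently, Faulhaber's formula gives the same leading term.)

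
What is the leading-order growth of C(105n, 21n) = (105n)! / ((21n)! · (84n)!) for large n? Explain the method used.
C(105n, 21n) ~ (3125/256)^(21n) · sqrt(5/(8π·21n))

Write N = 21n. Apply Stirling to each factorial:
  (5N)! ~ sqrt(2π·5N) · (5N/e)^(5N),
  N! ~ sqrt(2π N) · (N/e)^N,
  (4N)! ~ sqrt(2π·4N) · (4N/e)^(4N).
The exponential factors combine to (5N)^(5N) / (N^N · (4N)^(4N)) = 5^(5N)/4^(4N) = (5^5/4^4)^N = (3125/256)^N.
The square-root prefactors combine to sqrt(2π·5N) / (sqrt(2π N)·sqrt(2π·4N)) = sqrt(5 / (2π·4·N)) = sqrt(5/(8π·21n)).
Substituting N = 21n: C(105n, 21n) ~ (3125/256)^(21n) · sqrt(5/(8π·21n)).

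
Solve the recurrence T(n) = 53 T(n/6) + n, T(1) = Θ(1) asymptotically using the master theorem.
T(n) = Θ(n^(log_6 53))

Master theorem: compare f(n) = n to n^(log_6 53) where log_6 53 ≈ 2.216. Since 1 < log_6 53, we have f(n) = O(n^(log_6 53 − ε)) for some ε > 0 — Case 1. Hence T(n) = Θ(n^(log_6 53)).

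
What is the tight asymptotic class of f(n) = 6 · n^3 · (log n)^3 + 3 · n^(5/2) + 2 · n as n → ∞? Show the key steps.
f(n) ∈ Θ(n^3 · (log n)^3)

Compare the terms by growth order. For large n, n^a · (log n)^b dominates n^a' · (log n)^b' iff a > a', or (a = a' and b > b'). Ranking the 3 terms shows the dominant one is 6 · n^3 · (log n)^3. Hence f(n) ∈ Θ(n^3 · (log n)^3).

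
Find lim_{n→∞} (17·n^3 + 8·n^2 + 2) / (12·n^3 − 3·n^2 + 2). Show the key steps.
lim = 17/12

For large n the leading n^3 terms dominate both numerator and denominator. Dividing top and bottom by n^3, every other term tends to 0, leaving 17/12.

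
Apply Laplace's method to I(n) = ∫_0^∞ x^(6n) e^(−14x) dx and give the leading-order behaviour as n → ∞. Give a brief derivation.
I(n) ~ (sqrt(2π·6n) / 14) · (6n/(14e))^(6n)

Write the integrand as exp(6n ln x − 14x) and set f(x) = 6n ln x − 14x. Then f'(x) = 6n/x − 14 = 0 at x* = 6n/14, and f''(x*) = −6n/x*^2 = −14^2/(6n). Laplace's method (interior maximum) gives
  I(n) ~ e^(f(x*)) · sqrt(2π / |f''(x*)|)
        = exp(6n ln(6n/14) − 6n) · sqrt(2π · 6n / 14^2)
        = (6n/14)^(6n) e^(−6n) · sqrt(2π·6n) / 14
        = (sqrt(2π·6n) / 14) · (6n/(14e))^(6n).
This matches Γ(6n+1)/14^(6n+1) with Stirling applied to Γ.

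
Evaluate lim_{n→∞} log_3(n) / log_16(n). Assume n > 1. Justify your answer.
lim = ln(16) / ln(3) = log_3(16)

Change of base: log_3(n) = ln n / ln 3 and log_16(n) = ln n / ln 16. The ratio is (ln n / ln 3) · (ln 16 / ln n) = ln 16 / ln 3, a constant independent of n. So the limit is ln 16 / ln 3 = log_3(16).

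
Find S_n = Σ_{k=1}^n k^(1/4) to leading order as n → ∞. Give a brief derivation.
S_n ~ (4/5) · n^(5/4)

Integral comparison: Σ_{k=1}^n k^(1/4) = ∫_0^n x^(1/4) dx + O(n^(1/4)). The integral is n^(1 + 1/4) / (1 + 1/4) = n^((1+4)/4) / ((1+4)/4) = (4/5) · n^(5/4).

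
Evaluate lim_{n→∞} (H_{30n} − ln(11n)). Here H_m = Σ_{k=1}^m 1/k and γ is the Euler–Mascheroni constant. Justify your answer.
lim = ln(30/11) + γ

By Euler-Maclaurin, H_m = ln m + γ + O(1/m). So
  H_{30n} − ln(11n) = ln(30n) + γ − ln(11n) + O(1/n)
                       = ln(30/11) + γ + O(1/n).
Hence the limit is ln(30/11) + γ.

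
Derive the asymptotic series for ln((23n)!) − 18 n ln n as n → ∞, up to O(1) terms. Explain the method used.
ln((23n)!) − 18 n ln n = 5 n ln n + 23(ln 23 − 1) n + (1/2) ln(2π·23n) + O(1/n)

Stirling: ln((23n)!) = 23n ln(23n) − 23n + (1/2) ln(2π·23n) + O(1/n).
Expand 23n ln(23n) = 23n (ln n + ln 23) = 23n ln n + 23n ln 23.
Subtract 18n ln n: leading term is (23 − 18) n ln n = 5 n ln n. The next term is 23n ln 23 − 23n = 23(ln 23 − 1) n. Then the (1/2) ln(2π·23n) correction.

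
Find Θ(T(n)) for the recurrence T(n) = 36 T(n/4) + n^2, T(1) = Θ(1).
T(n) = Θ(n^(log_4 36))

Master theorem: compare f(n) = n^2 to n^(log_4 36) where log_4 36 ≈ 2.585. Since 2 < log_4 36, we have f(n) = O(n^(log_4 36 − ε)) for some ε > 0 — Case 1. Hence T(n) = Θ(n^(log_4 36)).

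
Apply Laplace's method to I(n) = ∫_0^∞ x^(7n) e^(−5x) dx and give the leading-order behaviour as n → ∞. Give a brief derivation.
I(n) ~ (sqrt(2π·7n) / 5) · (7n/(5e))^(7n)

Write the integrand as exp(7n ln x − 5x) and set f(x) = 7n ln x − 5x. Then f'(x) = 7n/x − 5 = 0 at x* = 7n/5, and f''(x*) = −7n/x*^2 = −5^2/(7n). Laplace's method (interior maximum) gives
  I(n) ~ e^(f(x*)) · sqrt(2π / |f''(x*)|)
        = exp(7n ln(7n/5) − 7n) · sqrt(2π · 7n / 5^2)
        = (7n/5)^(7n) e^(−7n) · sqrt(2π·7n) / 5
        = (sqrt(2π·7n) / 5) · (7n/(5e))^(7n).
This matches Γ(7n+1)/5^(7n+1) with Stirling applied to Γ.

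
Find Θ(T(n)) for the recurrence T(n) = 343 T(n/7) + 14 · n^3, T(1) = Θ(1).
T(n) = Θ(n^3 log n)

log_7 343 = 3, and f(n) = 14 · n^3 = Θ(n^(log_7 343)). This is Case 2 of the master theorem: T(n) = Θ(f(n) · log n) = Θ(n^3 log n).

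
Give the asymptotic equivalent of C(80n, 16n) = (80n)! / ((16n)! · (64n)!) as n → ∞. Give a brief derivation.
C(80n, 16n) ~ (3125/256)^(16n) · sqrt(5/(8π·16n))

Write N = 16n. Apply Stirling to each factorial:
  (5N)! ~ sqrt(2π·5N) · (5N/e)^(5N),
  N! ~ sqrt(2π N) · (N/e)^N,
  (4N)! ~ sqrt(2π·4N) · (4N/e)^(4N).
The exponential factors combine to (5N)^(5N) / (N^N · (4N)^(4N)) = 5^(5N)/4^(4N) = (5^5/4^4)^N = (3125/256)^N.
The square-root prefactors combine to sqrt(2π·5N) / (sqrt(2π N)·sqrt(2π·4N)) = sqrt(5 / (2π·4·N)) = sqrt(5/(8π·16n)).
Substituting N = 16n: C(80n, 16n) ~ (3125/256)^(16n) · sqrt(5/(8π·16n)).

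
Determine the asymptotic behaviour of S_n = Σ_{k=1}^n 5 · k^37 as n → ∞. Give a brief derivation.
S_n ~ 5 · n^38 / 38

By integral comparison (Euler-Maclaurin), Σ_{k=1}^n 5 · k^37 = 5 · ∫_0^n x^37 dx + O(n^37) = 5 · n^38/38 + O(n^37). (Equivalently, Faulhaber's formula gives the same leading term.)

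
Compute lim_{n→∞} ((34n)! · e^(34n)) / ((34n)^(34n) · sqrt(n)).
lim = sqrt(2π·34)

Stirling: (34n)! ~ sqrt(2π·34n) · (34n/e)^(34n). Hence
  (34n)! · e^(34n) / (34n)^(34n) ~ sqrt(2π·34n).
Dividing by sqrt(n): sqrt(2π·34n) / sqrt(n) = sqrt(2π·34) · n^((1−1)/2), so the limit is sqrt(2π·34).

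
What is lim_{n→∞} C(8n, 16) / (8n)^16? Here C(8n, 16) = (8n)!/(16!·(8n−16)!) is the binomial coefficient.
lim = 1/16! = 1/20922789888000

With N = 8n → ∞: C(N, 16) / N^16 = [N(N−1)…(N−15)] / (16! · N^16) = (1/16!) · 1 · (1 − 1/(8n)) · … · (1 − 15/(8n)). Each factor → 1 as N → ∞, so the limit is 1/16! = 1/20922789888000.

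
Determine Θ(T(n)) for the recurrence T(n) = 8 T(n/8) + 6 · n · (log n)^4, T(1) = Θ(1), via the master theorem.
T(n) = Θ(n · (log n)^5)

Here log_8 8 = 1 and f(n) = 6 · n · (log n)^4 = Θ(n^(log_8 8) · (log n)^4). This is the extended Case 2 of the master theorem (f matches the critical exponent up to log factors), giving T(n) = Θ(n^(log_8 8) · (log n)^(4+1)) = Θ(n · (log n)^5).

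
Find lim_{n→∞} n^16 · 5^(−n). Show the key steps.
lim = 0

Exponentials with base > 1 dominate every fixed polynomial: for any fixed c, n^c / 5^n → 0 as n → ∞ (e.g. by the ratio test, or by writing 5^n = e^(n ln 5) and noting e^(n ln 5) / n^c → ∞). Hence n^16 · 5^(−n) = n^16 / 5^n → 0.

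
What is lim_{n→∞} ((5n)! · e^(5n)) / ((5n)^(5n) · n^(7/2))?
lim = 0

Stirling: (5n)! ~ sqrt(2π·5n) · (5n/e)^(5n). Hence
  (5n)! · e^(5n) / (5n)^(5n) ~ sqrt(2π·5n).
Dividing by n^(7/2): sqrt(2π·5n) / n^(7/2) = sqrt(2π·5) · n^((1−7)/2), so the expression behaves like sqrt(2π·5) · n^((1−7)/2) → 0.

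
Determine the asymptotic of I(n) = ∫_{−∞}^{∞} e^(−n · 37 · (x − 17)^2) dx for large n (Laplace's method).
I(n) = sqrt(π/(37n))

Here φ(x) = 37 · (x − 17)^2 has its unique minimum at x* = 17 with φ(x*) = 0 and φ''(x*) = 74. Laplace's method gives
  I(n) ~ e^(−n φ(x*)) · sqrt(2π / (n · φ''(x*))) = sqrt(2π / (74n)) = sqrt(π/(37n)).
This is exact: substituting u = (x − 17)·sqrt(37n) gives I(n) = (1/sqrt(37n)) ∫_{−∞}^{∞} e^(−u^2) du = sqrt(π/(37n)).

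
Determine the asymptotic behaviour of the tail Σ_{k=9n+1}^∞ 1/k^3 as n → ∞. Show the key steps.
Σ_{k>9n} 1/k^3 ~ 1/(2 · (9n)^2)

Compare to the integral: ∫_{9n}^∞ x^(−3) dx = [−x^(−2)/2]_{9n}^∞ = 1/((3−1)·(9n)^2). Euler-Maclaurin then gives
  Σ_{k>9n} 1/k^3 = ∫_{9n}^∞ dx/x^3 − 1/(2·(9n)^3) + O(1/(9n)^4).
(Equivalently this is ζ(3) − Σ_{k≤9n} 1/k^3.)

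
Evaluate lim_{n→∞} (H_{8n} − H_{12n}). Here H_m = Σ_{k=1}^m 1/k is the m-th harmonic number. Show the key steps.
lim = ln(8/12) = ln(2/3)

Euler-Maclaurin gives H_m = ln m + γ + 1/(2m) + O(1/m^2). The γ and O(1/m) terms cancel in the difference:
  H_{8n} − H_{12n} = ln(8n) − ln(12n) + O(1/n) = ln(8/12) + O(1/n).
Hence the limit is ln(8/12) = ln(2/3).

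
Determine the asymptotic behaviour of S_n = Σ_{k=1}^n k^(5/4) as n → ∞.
S_n ~ (4/9) · n^(9/4)

Integral comparison: Σ_{k=1}^n k^(5/4) = ∫_0^n x^(5/4) dx + O(n^(5/4)). The integral is n^(1 + 5/4) / (1 + 5/4) = n^((5+4)/4) / ((5+4)/4) = (4/9) · n^(9/4).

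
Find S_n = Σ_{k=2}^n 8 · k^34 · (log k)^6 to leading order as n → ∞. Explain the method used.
S_n ~ 8 · n^35 · (log n)^6 / 35

By integral comparison, S_n = ∫_1^n 8 · x^34 · (log x)^6 dx + O(n^34 · (log n)^6). For the integral, the leading term of ∫_1^n x^34 (log x)^6 dx is n^35/35 · (log n)^6 (by repeated integration by parts; each step lowers the log-exponent and produces a relatively O(1/log n) correction). Hence S_n ~ 8 · n^35 · (log n)^6 / 35.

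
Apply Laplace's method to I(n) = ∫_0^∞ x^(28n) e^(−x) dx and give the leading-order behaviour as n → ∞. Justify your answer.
I(n) ~ sqrt(2π·28n) · (28n/e)^(28n)

Write the integrand as exp(28n ln x − x) and set f(x) = 28n ln x − x. Then f'(x) = 28n/x − 1 = 0 at x* = 28n, and f''(x*) = −28n/x*^2 = −1/(28n). Laplace's method (interior maximum) gives
  I(n) ~ e^(f(x*)) · sqrt(2π / |f''(x*)|)
        = exp(28n ln(28n) − 28n) · sqrt(2π · 28n)
        = (28n)^(28n) e^(−28n) · sqrt(2π·28n)
        = sqrt(2π·28n) · (28n/e)^(28n).
This matches Γ(28n+1) with Stirling applied to Γ.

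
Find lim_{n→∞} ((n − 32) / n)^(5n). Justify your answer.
lim = e^(−160)

Rewrite as (1 − 32/n)^(5n). By the standard limit (1 + x/n)^n → e^x, we have (1 − 32/n)^n → e^(−32), and raising to the 5th power gives e^(−160).
More precisely, ln[(1 − 32/n)^(5n)] = 5n · ln(1 − 32/n) = 5n · (-32/n + O(1/n^2)) = -160 + O(1/n) → -160.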